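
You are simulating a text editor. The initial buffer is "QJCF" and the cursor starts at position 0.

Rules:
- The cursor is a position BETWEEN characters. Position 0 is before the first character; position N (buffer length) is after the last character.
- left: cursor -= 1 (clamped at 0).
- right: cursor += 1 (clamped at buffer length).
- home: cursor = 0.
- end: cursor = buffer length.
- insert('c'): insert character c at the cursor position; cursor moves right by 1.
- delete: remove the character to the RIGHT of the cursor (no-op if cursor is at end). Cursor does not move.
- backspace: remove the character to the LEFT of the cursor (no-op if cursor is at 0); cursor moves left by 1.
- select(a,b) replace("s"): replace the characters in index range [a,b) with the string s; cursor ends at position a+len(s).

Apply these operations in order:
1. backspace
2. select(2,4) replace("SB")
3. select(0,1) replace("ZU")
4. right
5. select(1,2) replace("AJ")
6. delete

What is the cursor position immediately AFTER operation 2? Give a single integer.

Answer: 4

Derivation:
After op 1 (backspace): buf='QJCF' cursor=0
After op 2 (select(2,4) replace("SB")): buf='QJSB' cursor=4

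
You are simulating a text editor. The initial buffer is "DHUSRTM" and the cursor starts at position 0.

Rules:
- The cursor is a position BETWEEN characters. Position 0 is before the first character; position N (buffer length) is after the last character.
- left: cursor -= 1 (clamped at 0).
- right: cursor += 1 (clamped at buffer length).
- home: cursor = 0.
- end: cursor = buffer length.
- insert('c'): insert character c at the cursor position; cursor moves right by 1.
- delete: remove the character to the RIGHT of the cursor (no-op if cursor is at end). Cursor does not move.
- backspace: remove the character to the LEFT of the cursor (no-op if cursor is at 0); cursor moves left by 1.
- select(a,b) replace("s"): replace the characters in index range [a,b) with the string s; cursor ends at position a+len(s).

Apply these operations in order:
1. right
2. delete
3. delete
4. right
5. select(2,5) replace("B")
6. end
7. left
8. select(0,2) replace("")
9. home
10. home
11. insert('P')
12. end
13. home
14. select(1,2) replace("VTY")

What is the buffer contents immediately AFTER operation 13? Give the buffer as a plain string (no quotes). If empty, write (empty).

After op 1 (right): buf='DHUSRTM' cursor=1
After op 2 (delete): buf='DUSRTM' cursor=1
After op 3 (delete): buf='DSRTM' cursor=1
After op 4 (right): buf='DSRTM' cursor=2
After op 5 (select(2,5) replace("B")): buf='DSB' cursor=3
After op 6 (end): buf='DSB' cursor=3
After op 7 (left): buf='DSB' cursor=2
After op 8 (select(0,2) replace("")): buf='B' cursor=0
After op 9 (home): buf='B' cursor=0
After op 10 (home): buf='B' cursor=0
After op 11 (insert('P')): buf='PB' cursor=1
After op 12 (end): buf='PB' cursor=2
After op 13 (home): buf='PB' cursor=0

Answer: PB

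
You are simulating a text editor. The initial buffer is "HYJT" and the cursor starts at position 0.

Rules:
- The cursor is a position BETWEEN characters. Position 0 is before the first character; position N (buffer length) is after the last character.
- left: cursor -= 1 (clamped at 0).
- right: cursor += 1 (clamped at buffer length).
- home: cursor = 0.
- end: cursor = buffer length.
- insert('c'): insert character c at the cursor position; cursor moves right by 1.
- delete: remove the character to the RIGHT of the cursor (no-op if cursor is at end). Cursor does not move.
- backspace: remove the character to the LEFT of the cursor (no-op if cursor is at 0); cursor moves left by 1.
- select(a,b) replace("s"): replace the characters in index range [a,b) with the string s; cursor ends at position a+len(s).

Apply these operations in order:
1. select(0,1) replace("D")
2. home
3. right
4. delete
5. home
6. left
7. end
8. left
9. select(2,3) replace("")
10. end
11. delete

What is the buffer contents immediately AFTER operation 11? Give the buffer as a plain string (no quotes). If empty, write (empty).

After op 1 (select(0,1) replace("D")): buf='DYJT' cursor=1
After op 2 (home): buf='DYJT' cursor=0
After op 3 (right): buf='DYJT' cursor=1
After op 4 (delete): buf='DJT' cursor=1
After op 5 (home): buf='DJT' cursor=0
After op 6 (left): buf='DJT' cursor=0
After op 7 (end): buf='DJT' cursor=3
After op 8 (left): buf='DJT' cursor=2
After op 9 (select(2,3) replace("")): buf='DJ' cursor=2
After op 10 (end): buf='DJ' cursor=2
After op 11 (delete): buf='DJ' cursor=2

Answer: DJ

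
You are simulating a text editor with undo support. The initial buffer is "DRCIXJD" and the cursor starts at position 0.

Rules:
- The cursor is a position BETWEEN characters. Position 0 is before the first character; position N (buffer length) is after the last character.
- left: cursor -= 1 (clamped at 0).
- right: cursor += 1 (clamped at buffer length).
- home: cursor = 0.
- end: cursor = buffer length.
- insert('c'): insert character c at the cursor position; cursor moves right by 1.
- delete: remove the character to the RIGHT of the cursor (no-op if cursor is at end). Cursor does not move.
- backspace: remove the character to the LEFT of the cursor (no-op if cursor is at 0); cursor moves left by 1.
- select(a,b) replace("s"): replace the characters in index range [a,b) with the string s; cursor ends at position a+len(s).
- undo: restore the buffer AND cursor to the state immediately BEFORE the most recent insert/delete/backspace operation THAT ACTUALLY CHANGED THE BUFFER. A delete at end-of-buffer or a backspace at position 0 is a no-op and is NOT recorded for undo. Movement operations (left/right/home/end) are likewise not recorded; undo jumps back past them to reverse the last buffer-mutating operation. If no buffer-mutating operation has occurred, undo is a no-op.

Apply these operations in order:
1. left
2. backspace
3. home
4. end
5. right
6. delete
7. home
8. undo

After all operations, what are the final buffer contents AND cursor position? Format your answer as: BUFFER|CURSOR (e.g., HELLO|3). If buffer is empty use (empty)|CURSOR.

Answer: DRCIXJD|0

Derivation:
After op 1 (left): buf='DRCIXJD' cursor=0
After op 2 (backspace): buf='DRCIXJD' cursor=0
After op 3 (home): buf='DRCIXJD' cursor=0
After op 4 (end): buf='DRCIXJD' cursor=7
After op 5 (right): buf='DRCIXJD' cursor=7
After op 6 (delete): buf='DRCIXJD' cursor=7
After op 7 (home): buf='DRCIXJD' cursor=0
After op 8 (undo): buf='DRCIXJD' cursor=0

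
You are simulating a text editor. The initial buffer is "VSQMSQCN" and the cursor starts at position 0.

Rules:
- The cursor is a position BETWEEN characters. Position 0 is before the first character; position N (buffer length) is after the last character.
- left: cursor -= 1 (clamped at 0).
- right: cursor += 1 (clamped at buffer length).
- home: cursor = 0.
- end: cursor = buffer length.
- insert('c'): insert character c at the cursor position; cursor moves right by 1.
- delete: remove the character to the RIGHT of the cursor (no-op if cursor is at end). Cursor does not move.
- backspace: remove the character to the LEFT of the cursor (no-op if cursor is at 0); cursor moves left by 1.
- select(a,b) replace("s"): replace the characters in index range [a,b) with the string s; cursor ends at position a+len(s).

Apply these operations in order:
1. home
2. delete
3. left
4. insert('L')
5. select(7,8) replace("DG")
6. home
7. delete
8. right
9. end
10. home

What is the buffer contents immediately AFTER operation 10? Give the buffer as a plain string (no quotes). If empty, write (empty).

After op 1 (home): buf='VSQMSQCN' cursor=0
After op 2 (delete): buf='SQMSQCN' cursor=0
After op 3 (left): buf='SQMSQCN' cursor=0
After op 4 (insert('L')): buf='LSQMSQCN' cursor=1
After op 5 (select(7,8) replace("DG")): buf='LSQMSQCDG' cursor=9
After op 6 (home): buf='LSQMSQCDG' cursor=0
After op 7 (delete): buf='SQMSQCDG' cursor=0
After op 8 (right): buf='SQMSQCDG' cursor=1
After op 9 (end): buf='SQMSQCDG' cursor=8
After op 10 (home): buf='SQMSQCDG' cursor=0

Answer: SQMSQCDG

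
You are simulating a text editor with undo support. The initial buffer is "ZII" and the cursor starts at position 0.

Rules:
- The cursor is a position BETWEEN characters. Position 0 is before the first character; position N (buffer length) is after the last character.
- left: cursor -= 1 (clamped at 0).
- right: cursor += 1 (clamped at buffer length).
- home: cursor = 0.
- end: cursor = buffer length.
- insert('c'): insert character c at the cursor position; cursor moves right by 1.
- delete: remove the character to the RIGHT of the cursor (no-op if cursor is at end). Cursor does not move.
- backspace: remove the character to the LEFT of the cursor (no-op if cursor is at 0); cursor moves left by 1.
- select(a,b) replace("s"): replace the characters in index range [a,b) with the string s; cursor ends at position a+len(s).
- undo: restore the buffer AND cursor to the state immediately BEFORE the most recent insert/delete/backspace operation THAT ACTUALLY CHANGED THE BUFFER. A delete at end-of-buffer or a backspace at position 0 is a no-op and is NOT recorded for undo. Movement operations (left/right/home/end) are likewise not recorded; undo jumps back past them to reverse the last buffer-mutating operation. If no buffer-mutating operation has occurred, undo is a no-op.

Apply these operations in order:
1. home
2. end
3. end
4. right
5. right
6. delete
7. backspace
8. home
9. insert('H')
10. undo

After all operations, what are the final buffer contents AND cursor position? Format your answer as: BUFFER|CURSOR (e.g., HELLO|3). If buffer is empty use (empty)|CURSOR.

Answer: ZI|0

Derivation:
After op 1 (home): buf='ZII' cursor=0
After op 2 (end): buf='ZII' cursor=3
After op 3 (end): buf='ZII' cursor=3
After op 4 (right): buf='ZII' cursor=3
After op 5 (right): buf='ZII' cursor=3
After op 6 (delete): buf='ZII' cursor=3
After op 7 (backspace): buf='ZI' cursor=2
After op 8 (home): buf='ZI' cursor=0
After op 9 (insert('H')): buf='HZI' cursor=1
After op 10 (undo): buf='ZI' cursor=0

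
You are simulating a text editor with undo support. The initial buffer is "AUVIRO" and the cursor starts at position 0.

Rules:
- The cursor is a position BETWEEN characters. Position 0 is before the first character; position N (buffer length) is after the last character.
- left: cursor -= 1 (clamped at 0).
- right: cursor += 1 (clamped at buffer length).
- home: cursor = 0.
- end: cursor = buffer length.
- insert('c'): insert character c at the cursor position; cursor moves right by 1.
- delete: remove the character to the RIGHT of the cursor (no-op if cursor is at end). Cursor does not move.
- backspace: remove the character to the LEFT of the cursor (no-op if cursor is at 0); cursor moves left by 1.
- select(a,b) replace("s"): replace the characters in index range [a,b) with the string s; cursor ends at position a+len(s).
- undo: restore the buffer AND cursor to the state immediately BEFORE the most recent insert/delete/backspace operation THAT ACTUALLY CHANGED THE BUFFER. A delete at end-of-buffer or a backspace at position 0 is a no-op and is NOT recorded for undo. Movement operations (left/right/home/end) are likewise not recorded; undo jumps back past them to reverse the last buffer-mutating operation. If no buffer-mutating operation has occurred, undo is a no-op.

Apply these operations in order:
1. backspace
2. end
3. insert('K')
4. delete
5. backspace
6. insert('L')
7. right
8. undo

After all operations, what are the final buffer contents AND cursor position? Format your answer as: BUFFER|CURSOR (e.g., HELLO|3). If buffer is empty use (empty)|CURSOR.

After op 1 (backspace): buf='AUVIRO' cursor=0
After op 2 (end): buf='AUVIRO' cursor=6
After op 3 (insert('K')): buf='AUVIROK' cursor=7
After op 4 (delete): buf='AUVIROK' cursor=7
After op 5 (backspace): buf='AUVIRO' cursor=6
After op 6 (insert('L')): buf='AUVIROL' cursor=7
After op 7 (right): buf='AUVIROL' cursor=7
After op 8 (undo): buf='AUVIRO' cursor=6

Answer: AUVIRO|6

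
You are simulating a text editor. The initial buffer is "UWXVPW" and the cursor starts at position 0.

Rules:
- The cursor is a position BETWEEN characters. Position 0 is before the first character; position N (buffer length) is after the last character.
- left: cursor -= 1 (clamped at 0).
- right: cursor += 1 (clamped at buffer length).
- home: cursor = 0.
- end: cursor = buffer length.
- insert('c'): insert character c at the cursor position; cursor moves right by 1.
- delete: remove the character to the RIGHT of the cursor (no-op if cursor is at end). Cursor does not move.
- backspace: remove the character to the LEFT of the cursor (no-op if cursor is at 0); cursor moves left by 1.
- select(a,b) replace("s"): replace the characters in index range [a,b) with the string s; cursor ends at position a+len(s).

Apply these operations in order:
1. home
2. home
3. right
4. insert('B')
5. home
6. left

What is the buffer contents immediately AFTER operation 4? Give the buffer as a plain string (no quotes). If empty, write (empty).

After op 1 (home): buf='UWXVPW' cursor=0
After op 2 (home): buf='UWXVPW' cursor=0
After op 3 (right): buf='UWXVPW' cursor=1
After op 4 (insert('B')): buf='UBWXVPW' cursor=2

Answer: UBWXVPW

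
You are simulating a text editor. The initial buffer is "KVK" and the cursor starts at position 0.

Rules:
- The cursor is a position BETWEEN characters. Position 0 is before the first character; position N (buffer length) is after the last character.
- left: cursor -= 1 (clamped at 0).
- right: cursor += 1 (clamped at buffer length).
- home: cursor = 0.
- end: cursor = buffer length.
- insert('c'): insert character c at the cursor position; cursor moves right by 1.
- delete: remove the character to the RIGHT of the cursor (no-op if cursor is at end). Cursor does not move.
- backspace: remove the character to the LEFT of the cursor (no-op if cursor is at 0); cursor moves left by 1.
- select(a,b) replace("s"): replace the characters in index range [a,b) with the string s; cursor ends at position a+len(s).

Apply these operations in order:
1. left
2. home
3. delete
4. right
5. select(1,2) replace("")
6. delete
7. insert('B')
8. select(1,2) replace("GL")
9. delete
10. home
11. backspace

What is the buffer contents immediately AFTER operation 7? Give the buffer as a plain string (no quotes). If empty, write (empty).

Answer: VB

Derivation:
After op 1 (left): buf='KVK' cursor=0
After op 2 (home): buf='KVK' cursor=0
After op 3 (delete): buf='VK' cursor=0
After op 4 (right): buf='VK' cursor=1
After op 5 (select(1,2) replace("")): buf='V' cursor=1
After op 6 (delete): buf='V' cursor=1
After op 7 (insert('B')): buf='VB' cursor=2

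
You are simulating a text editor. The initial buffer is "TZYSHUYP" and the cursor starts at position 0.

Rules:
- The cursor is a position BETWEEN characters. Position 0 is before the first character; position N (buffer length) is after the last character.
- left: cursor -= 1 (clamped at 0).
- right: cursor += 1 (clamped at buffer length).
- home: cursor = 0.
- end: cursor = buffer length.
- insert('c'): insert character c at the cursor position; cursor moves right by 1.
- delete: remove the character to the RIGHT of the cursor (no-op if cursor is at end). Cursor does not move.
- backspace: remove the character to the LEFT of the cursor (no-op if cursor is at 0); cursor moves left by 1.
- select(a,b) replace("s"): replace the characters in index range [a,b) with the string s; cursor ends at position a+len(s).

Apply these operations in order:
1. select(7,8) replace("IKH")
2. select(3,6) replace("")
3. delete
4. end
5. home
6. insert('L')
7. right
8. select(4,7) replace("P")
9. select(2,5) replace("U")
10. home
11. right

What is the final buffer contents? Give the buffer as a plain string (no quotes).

Answer: LTU

Derivation:
After op 1 (select(7,8) replace("IKH")): buf='TZYSHUYIKH' cursor=10
After op 2 (select(3,6) replace("")): buf='TZYYIKH' cursor=3
After op 3 (delete): buf='TZYIKH' cursor=3
After op 4 (end): buf='TZYIKH' cursor=6
After op 5 (home): buf='TZYIKH' cursor=0
After op 6 (insert('L')): buf='LTZYIKH' cursor=1
After op 7 (right): buf='LTZYIKH' cursor=2
After op 8 (select(4,7) replace("P")): buf='LTZYP' cursor=5
After op 9 (select(2,5) replace("U")): buf='LTU' cursor=3
After op 10 (home): buf='LTU' cursor=0
After op 11 (right): buf='LTU' cursor=1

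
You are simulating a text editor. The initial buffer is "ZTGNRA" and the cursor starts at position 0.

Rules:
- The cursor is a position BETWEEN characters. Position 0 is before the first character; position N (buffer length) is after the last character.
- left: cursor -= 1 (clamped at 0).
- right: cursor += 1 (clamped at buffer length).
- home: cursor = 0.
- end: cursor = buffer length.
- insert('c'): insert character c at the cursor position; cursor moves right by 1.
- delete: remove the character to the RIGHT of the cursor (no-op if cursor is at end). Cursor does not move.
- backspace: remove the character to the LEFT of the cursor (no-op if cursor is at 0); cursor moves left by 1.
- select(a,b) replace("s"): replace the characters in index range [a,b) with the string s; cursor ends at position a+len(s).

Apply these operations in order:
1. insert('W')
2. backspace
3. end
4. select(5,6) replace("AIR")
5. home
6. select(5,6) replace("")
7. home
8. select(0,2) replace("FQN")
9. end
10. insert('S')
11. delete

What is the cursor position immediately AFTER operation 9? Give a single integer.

Answer: 8

Derivation:
After op 1 (insert('W')): buf='WZTGNRA' cursor=1
After op 2 (backspace): buf='ZTGNRA' cursor=0
After op 3 (end): buf='ZTGNRA' cursor=6
After op 4 (select(5,6) replace("AIR")): buf='ZTGNRAIR' cursor=8
After op 5 (home): buf='ZTGNRAIR' cursor=0
After op 6 (select(5,6) replace("")): buf='ZTGNRIR' cursor=5
After op 7 (home): buf='ZTGNRIR' cursor=0
After op 8 (select(0,2) replace("FQN")): buf='FQNGNRIR' cursor=3
After op 9 (end): buf='FQNGNRIR' cursor=8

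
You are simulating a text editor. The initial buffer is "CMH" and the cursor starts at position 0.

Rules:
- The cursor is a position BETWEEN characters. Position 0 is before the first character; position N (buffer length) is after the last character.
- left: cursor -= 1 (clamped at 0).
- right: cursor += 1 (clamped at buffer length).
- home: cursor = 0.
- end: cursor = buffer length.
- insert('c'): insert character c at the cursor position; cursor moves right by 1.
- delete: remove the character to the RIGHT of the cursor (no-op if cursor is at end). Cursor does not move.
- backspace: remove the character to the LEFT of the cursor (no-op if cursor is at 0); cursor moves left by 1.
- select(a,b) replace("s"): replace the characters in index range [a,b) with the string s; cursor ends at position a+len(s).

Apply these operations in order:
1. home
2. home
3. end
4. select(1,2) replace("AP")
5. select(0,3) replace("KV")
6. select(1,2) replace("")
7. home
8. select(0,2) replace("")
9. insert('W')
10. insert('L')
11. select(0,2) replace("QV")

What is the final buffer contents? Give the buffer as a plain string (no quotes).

After op 1 (home): buf='CMH' cursor=0
After op 2 (home): buf='CMH' cursor=0
After op 3 (end): buf='CMH' cursor=3
After op 4 (select(1,2) replace("AP")): buf='CAPH' cursor=3
After op 5 (select(0,3) replace("KV")): buf='KVH' cursor=2
After op 6 (select(1,2) replace("")): buf='KH' cursor=1
After op 7 (home): buf='KH' cursor=0
After op 8 (select(0,2) replace("")): buf='(empty)' cursor=0
After op 9 (insert('W')): buf='W' cursor=1
After op 10 (insert('L')): buf='WL' cursor=2
After op 11 (select(0,2) replace("QV")): buf='QV' cursor=2

Answer: QV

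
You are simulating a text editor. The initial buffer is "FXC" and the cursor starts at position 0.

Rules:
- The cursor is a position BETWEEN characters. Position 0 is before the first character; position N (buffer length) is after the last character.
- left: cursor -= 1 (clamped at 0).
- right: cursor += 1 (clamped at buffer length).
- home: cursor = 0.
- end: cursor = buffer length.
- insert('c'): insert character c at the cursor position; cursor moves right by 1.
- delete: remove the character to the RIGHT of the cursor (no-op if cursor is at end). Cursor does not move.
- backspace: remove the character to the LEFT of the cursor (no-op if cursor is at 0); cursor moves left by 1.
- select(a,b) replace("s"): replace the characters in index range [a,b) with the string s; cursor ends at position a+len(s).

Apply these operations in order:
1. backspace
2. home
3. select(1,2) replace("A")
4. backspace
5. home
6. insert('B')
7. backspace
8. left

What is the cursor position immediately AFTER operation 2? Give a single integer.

Answer: 0

Derivation:
After op 1 (backspace): buf='FXC' cursor=0
After op 2 (home): buf='FXC' cursor=0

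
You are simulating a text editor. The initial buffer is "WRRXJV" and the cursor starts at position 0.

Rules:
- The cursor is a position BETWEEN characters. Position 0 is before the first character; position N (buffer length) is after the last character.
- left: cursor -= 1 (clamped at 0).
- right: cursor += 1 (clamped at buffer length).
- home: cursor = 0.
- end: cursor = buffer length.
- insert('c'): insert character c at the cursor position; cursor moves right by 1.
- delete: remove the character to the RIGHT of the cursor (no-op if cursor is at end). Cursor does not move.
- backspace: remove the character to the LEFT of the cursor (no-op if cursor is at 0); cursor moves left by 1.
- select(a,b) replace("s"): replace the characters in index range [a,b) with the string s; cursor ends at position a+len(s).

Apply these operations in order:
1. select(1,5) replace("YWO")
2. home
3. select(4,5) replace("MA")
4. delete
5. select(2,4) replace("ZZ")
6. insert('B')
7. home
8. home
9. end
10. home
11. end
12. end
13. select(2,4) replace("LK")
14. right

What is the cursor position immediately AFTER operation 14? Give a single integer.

After op 1 (select(1,5) replace("YWO")): buf='WYWOV' cursor=4
After op 2 (home): buf='WYWOV' cursor=0
After op 3 (select(4,5) replace("MA")): buf='WYWOMA' cursor=6
After op 4 (delete): buf='WYWOMA' cursor=6
After op 5 (select(2,4) replace("ZZ")): buf='WYZZMA' cursor=4
After op 6 (insert('B')): buf='WYZZBMA' cursor=5
After op 7 (home): buf='WYZZBMA' cursor=0
After op 8 (home): buf='WYZZBMA' cursor=0
After op 9 (end): buf='WYZZBMA' cursor=7
After op 10 (home): buf='WYZZBMA' cursor=0
After op 11 (end): buf='WYZZBMA' cursor=7
After op 12 (end): buf='WYZZBMA' cursor=7
After op 13 (select(2,4) replace("LK")): buf='WYLKBMA' cursor=4
After op 14 (right): buf='WYLKBMA' cursor=5

Answer: 5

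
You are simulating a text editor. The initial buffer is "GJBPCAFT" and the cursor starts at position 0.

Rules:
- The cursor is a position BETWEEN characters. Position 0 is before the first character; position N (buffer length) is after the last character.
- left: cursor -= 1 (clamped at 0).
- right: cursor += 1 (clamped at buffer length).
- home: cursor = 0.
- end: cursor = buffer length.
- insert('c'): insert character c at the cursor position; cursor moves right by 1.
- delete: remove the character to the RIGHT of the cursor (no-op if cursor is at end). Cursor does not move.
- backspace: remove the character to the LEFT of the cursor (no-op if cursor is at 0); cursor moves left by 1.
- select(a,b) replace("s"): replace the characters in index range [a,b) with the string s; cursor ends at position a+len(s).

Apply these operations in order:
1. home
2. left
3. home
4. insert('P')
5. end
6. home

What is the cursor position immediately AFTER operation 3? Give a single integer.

Answer: 0

Derivation:
After op 1 (home): buf='GJBPCAFT' cursor=0
After op 2 (left): buf='GJBPCAFT' cursor=0
After op 3 (home): buf='GJBPCAFT' cursor=0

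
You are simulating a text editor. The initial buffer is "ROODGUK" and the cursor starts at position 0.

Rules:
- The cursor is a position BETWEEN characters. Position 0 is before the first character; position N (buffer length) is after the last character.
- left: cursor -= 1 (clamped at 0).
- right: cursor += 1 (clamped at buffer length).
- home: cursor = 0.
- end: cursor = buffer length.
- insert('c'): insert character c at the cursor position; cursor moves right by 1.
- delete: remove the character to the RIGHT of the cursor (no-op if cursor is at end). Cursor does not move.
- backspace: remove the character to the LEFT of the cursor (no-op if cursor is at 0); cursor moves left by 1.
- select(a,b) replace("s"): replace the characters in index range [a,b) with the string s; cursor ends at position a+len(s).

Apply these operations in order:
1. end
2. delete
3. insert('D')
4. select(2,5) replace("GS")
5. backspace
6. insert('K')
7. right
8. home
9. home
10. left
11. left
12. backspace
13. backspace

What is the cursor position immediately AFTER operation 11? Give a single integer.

Answer: 0

Derivation:
After op 1 (end): buf='ROODGUK' cursor=7
After op 2 (delete): buf='ROODGUK' cursor=7
After op 3 (insert('D')): buf='ROODGUKD' cursor=8
After op 4 (select(2,5) replace("GS")): buf='ROGSUKD' cursor=4
After op 5 (backspace): buf='ROGUKD' cursor=3
After op 6 (insert('K')): buf='ROGKUKD' cursor=4
After op 7 (right): buf='ROGKUKD' cursor=5
After op 8 (home): buf='ROGKUKD' cursor=0
After op 9 (home): buf='ROGKUKD' cursor=0
After op 10 (left): buf='ROGKUKD' cursor=0
After op 11 (left): buf='ROGKUKD' cursor=0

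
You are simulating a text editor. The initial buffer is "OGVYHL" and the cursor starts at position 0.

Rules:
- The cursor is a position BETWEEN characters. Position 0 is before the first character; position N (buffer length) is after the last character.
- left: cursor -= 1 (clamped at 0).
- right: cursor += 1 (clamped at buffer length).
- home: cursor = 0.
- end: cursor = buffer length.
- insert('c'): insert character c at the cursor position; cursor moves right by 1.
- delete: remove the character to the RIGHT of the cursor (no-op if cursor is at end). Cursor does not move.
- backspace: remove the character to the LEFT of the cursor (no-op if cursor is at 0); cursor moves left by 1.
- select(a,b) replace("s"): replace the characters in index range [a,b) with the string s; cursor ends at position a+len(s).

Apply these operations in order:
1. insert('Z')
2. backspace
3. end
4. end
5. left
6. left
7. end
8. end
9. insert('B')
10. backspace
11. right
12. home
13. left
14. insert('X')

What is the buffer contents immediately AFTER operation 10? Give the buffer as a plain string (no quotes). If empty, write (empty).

Answer: OGVYHL

Derivation:
After op 1 (insert('Z')): buf='ZOGVYHL' cursor=1
After op 2 (backspace): buf='OGVYHL' cursor=0
After op 3 (end): buf='OGVYHL' cursor=6
After op 4 (end): buf='OGVYHL' cursor=6
After op 5 (left): buf='OGVYHL' cursor=5
After op 6 (left): buf='OGVYHL' cursor=4
After op 7 (end): buf='OGVYHL' cursor=6
After op 8 (end): buf='OGVYHL' cursor=6
After op 9 (insert('B')): buf='OGVYHLB' cursor=7
After op 10 (backspace): buf='OGVYHL' cursor=6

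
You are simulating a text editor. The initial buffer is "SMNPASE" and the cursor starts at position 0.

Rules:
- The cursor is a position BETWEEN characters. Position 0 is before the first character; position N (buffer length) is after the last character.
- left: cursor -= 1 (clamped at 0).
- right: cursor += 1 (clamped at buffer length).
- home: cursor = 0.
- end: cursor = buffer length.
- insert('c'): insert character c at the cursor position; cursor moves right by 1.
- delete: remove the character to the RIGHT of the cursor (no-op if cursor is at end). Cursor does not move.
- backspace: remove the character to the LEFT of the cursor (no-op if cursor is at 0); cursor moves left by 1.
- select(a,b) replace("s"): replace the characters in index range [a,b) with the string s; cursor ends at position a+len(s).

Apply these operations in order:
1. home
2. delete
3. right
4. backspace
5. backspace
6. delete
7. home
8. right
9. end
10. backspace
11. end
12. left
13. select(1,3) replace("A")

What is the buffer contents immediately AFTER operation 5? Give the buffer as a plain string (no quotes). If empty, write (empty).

Answer: NPASE

Derivation:
After op 1 (home): buf='SMNPASE' cursor=0
After op 2 (delete): buf='MNPASE' cursor=0
After op 3 (right): buf='MNPASE' cursor=1
After op 4 (backspace): buf='NPASE' cursor=0
After op 5 (backspace): buf='NPASE' cursor=0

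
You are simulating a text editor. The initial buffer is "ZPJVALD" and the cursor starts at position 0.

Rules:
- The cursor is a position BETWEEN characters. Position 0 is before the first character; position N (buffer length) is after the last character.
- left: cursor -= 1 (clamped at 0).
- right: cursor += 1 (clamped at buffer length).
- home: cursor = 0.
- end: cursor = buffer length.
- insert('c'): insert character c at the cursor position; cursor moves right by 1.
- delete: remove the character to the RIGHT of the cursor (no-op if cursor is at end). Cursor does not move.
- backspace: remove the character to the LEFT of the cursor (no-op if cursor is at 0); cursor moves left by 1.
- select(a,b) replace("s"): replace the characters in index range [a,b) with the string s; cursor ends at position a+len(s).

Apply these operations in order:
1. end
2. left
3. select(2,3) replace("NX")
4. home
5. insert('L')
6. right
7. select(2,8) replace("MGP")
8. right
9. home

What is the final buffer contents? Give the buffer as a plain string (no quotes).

Answer: LZMGPD

Derivation:
After op 1 (end): buf='ZPJVALD' cursor=7
After op 2 (left): buf='ZPJVALD' cursor=6
After op 3 (select(2,3) replace("NX")): buf='ZPNXVALD' cursor=4
After op 4 (home): buf='ZPNXVALD' cursor=0
After op 5 (insert('L')): buf='LZPNXVALD' cursor=1
After op 6 (right): buf='LZPNXVALD' cursor=2
After op 7 (select(2,8) replace("MGP")): buf='LZMGPD' cursor=5
After op 8 (right): buf='LZMGPD' cursor=6
After op 9 (home): buf='LZMGPD' cursor=0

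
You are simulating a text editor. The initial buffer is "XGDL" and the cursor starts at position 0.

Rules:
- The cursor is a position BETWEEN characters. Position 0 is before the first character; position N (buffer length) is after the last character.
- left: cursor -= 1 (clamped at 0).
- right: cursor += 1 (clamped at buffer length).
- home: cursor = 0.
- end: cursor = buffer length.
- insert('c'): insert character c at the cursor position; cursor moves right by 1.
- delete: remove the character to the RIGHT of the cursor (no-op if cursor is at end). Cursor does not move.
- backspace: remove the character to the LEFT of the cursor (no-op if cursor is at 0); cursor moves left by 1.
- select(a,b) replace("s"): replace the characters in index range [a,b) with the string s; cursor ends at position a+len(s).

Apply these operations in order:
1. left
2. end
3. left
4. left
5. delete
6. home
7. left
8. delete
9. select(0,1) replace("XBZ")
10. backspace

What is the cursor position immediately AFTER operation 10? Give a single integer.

After op 1 (left): buf='XGDL' cursor=0
After op 2 (end): buf='XGDL' cursor=4
After op 3 (left): buf='XGDL' cursor=3
After op 4 (left): buf='XGDL' cursor=2
After op 5 (delete): buf='XGL' cursor=2
After op 6 (home): buf='XGL' cursor=0
After op 7 (left): buf='XGL' cursor=0
After op 8 (delete): buf='GL' cursor=0
After op 9 (select(0,1) replace("XBZ")): buf='XBZL' cursor=3
After op 10 (backspace): buf='XBL' cursor=2

Answer: 2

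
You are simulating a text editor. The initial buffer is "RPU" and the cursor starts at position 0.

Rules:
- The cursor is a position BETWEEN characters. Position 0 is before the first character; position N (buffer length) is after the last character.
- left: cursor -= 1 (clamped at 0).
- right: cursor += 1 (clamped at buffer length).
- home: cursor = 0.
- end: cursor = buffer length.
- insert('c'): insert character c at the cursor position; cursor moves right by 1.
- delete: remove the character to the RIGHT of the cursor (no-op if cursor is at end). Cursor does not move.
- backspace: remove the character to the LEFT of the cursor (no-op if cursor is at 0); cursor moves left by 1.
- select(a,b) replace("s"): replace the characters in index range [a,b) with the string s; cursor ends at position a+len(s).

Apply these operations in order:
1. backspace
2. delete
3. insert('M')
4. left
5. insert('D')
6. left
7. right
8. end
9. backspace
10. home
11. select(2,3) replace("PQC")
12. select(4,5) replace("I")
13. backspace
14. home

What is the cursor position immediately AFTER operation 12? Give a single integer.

Answer: 5

Derivation:
After op 1 (backspace): buf='RPU' cursor=0
After op 2 (delete): buf='PU' cursor=0
After op 3 (insert('M')): buf='MPU' cursor=1
After op 4 (left): buf='MPU' cursor=0
After op 5 (insert('D')): buf='DMPU' cursor=1
After op 6 (left): buf='DMPU' cursor=0
After op 7 (right): buf='DMPU' cursor=1
After op 8 (end): buf='DMPU' cursor=4
After op 9 (backspace): buf='DMP' cursor=3
After op 10 (home): buf='DMP' cursor=0
After op 11 (select(2,3) replace("PQC")): buf='DMPQC' cursor=5
After op 12 (select(4,5) replace("I")): buf='DMPQI' cursor=5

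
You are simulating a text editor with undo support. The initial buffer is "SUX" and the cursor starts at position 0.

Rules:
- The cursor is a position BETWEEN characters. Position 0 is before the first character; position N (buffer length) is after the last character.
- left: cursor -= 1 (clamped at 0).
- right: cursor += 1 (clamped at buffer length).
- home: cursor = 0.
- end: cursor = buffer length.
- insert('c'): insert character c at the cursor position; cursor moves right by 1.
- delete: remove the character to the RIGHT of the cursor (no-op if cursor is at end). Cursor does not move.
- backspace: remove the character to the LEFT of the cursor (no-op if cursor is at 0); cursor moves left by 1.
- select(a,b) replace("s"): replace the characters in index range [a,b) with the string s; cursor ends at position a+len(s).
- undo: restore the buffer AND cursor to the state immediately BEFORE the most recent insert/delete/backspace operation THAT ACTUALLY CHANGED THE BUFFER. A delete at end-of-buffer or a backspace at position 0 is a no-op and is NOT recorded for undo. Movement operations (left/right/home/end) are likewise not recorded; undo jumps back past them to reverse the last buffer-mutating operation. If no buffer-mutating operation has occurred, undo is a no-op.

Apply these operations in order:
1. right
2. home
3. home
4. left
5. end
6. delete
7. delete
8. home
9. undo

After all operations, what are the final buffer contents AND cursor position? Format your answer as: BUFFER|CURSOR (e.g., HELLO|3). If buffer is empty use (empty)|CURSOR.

Answer: SUX|0

Derivation:
After op 1 (right): buf='SUX' cursor=1
After op 2 (home): buf='SUX' cursor=0
After op 3 (home): buf='SUX' cursor=0
After op 4 (left): buf='SUX' cursor=0
After op 5 (end): buf='SUX' cursor=3
After op 6 (delete): buf='SUX' cursor=3
After op 7 (delete): buf='SUX' cursor=3
After op 8 (home): buf='SUX' cursor=0
After op 9 (undo): buf='SUX' cursor=0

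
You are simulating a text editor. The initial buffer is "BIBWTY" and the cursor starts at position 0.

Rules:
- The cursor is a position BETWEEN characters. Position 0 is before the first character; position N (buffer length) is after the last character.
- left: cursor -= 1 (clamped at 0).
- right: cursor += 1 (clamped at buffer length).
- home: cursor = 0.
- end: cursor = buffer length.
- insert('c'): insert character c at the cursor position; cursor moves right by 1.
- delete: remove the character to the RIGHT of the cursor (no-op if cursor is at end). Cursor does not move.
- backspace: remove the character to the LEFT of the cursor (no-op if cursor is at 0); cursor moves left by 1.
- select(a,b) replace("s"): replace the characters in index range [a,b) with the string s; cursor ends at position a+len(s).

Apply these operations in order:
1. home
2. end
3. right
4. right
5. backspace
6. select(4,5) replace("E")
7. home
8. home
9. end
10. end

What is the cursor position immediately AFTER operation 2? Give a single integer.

Answer: 6

Derivation:
After op 1 (home): buf='BIBWTY' cursor=0
After op 2 (end): buf='BIBWTY' cursor=6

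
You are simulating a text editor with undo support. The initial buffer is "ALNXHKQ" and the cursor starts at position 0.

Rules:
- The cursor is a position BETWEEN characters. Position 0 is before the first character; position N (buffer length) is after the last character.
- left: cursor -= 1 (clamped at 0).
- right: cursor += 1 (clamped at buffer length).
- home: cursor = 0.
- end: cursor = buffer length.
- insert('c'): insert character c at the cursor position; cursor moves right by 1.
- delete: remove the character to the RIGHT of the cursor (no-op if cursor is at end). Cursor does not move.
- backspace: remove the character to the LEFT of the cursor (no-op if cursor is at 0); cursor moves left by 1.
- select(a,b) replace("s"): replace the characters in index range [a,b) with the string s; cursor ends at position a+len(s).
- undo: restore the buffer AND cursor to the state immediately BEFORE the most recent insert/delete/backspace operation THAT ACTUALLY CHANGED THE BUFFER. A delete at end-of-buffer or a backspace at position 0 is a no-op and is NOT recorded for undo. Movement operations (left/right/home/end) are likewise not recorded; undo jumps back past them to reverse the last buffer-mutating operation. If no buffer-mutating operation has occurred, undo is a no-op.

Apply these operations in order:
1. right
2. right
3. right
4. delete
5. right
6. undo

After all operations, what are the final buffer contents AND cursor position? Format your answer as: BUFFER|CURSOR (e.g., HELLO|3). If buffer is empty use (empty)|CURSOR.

After op 1 (right): buf='ALNXHKQ' cursor=1
After op 2 (right): buf='ALNXHKQ' cursor=2
After op 3 (right): buf='ALNXHKQ' cursor=3
After op 4 (delete): buf='ALNHKQ' cursor=3
After op 5 (right): buf='ALNHKQ' cursor=4
After op 6 (undo): buf='ALNXHKQ' cursor=3

Answer: ALNXHKQ|3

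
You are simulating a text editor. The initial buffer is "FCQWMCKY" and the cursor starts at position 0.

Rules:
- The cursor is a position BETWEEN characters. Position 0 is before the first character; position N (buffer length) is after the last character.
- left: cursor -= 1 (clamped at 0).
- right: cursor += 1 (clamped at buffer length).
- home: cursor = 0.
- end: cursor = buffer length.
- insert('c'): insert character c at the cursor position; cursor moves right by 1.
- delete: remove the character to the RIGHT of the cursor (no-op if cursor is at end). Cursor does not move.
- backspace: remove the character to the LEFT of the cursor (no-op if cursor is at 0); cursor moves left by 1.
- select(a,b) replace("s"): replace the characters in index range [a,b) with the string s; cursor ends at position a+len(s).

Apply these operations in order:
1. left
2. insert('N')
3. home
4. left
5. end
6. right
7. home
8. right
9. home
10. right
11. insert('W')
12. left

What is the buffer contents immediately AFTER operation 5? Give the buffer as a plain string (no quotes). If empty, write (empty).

After op 1 (left): buf='FCQWMCKY' cursor=0
After op 2 (insert('N')): buf='NFCQWMCKY' cursor=1
After op 3 (home): buf='NFCQWMCKY' cursor=0
After op 4 (left): buf='NFCQWMCKY' cursor=0
After op 5 (end): buf='NFCQWMCKY' cursor=9

Answer: NFCQWMCKY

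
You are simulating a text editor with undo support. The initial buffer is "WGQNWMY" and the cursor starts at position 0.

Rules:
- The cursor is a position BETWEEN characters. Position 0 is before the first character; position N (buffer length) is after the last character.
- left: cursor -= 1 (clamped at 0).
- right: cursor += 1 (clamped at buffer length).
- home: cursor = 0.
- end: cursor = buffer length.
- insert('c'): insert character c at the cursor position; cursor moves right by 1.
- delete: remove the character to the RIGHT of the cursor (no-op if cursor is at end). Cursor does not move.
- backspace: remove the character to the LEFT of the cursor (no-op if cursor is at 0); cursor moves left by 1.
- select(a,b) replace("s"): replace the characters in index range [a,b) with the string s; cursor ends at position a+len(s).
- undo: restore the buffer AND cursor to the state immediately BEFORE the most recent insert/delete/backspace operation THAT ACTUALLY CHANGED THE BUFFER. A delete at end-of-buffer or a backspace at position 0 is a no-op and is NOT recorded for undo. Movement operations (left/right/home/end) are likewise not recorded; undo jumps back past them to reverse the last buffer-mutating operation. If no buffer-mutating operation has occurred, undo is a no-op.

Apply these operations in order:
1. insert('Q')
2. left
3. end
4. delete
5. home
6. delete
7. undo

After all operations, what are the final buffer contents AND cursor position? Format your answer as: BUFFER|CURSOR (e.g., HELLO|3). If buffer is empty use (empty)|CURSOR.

After op 1 (insert('Q')): buf='QWGQNWMY' cursor=1
After op 2 (left): buf='QWGQNWMY' cursor=0
After op 3 (end): buf='QWGQNWMY' cursor=8
After op 4 (delete): buf='QWGQNWMY' cursor=8
After op 5 (home): buf='QWGQNWMY' cursor=0
After op 6 (delete): buf='WGQNWMY' cursor=0
After op 7 (undo): buf='QWGQNWMY' cursor=0

Answer: QWGQNWMY|0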